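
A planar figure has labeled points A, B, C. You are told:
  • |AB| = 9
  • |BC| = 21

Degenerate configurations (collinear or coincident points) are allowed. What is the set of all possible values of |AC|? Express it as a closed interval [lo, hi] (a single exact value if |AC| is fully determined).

|AC| ∈ [12, 30]  (≈ [12.0000, 30.0000])

|AB| ∈ {9}
|BC| ∈ {21}
|AC| ∈ [12, 30]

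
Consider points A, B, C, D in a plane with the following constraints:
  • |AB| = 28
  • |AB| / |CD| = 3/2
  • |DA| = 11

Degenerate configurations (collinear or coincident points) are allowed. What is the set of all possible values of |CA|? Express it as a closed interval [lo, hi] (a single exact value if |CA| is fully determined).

|AB| ∈ {28}
|AD| ∈ {11}
|CD| ∈ {56/3}
|BD| ∈ [17, 39]
|AC| ∈ [23/3, 89/3]
|BC| ∈ [0, 173/3]

|CA| ∈ [23/3, 89/3]  (≈ [7.6667, 29.6667])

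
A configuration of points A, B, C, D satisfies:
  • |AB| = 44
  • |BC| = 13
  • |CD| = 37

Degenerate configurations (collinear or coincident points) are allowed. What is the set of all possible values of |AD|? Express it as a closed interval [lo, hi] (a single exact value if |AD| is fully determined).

|AB| ∈ {44}
|BC| ∈ {13}
|CD| ∈ {37}
|AC| ∈ [31, 57]
|BD| ∈ [24, 50]
|AD| ∈ [0, 94]

|AD| ∈ [0, 94]  (≈ [0.0000, 94.0000])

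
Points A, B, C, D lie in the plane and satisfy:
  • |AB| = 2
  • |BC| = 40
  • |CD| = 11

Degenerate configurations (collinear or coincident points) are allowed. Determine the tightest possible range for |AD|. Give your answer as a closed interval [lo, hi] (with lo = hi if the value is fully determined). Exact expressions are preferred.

|AB| ∈ {2}
|BC| ∈ {40}
|CD| ∈ {11}
|AC| ∈ [38, 42]
|BD| ∈ [29, 51]
|AD| ∈ [27, 53]

|AD| ∈ [27, 53]  (≈ [27.0000, 53.0000])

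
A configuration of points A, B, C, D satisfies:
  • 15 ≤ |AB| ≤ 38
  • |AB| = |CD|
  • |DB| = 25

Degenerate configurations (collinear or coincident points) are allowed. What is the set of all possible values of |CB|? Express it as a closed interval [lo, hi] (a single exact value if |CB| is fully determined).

|CB| ∈ [0, 63]  (≈ [0.0000, 63.0000])

|AB| ∈ [15, 38]
|BD| ∈ {25}
|CD| ∈ [15, 38]
|AD| ∈ [0, 63]
|BC| ∈ [0, 63]
|AC| ∈ [0, 101]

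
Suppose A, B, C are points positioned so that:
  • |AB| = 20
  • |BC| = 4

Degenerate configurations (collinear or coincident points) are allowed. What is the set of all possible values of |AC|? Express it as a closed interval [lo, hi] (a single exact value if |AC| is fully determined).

|AB| ∈ {20}
|BC| ∈ {4}
|AC| ∈ [16, 24]

|AC| ∈ [16, 24]  (≈ [16.0000, 24.0000])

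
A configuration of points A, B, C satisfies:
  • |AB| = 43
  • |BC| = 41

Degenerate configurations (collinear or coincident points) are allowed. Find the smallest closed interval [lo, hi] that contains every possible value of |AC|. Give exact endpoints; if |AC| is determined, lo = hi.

|AB| ∈ {43}
|BC| ∈ {41}
|AC| ∈ [2, 84]

|AC| ∈ [2, 84]  (≈ [2.0000, 84.0000])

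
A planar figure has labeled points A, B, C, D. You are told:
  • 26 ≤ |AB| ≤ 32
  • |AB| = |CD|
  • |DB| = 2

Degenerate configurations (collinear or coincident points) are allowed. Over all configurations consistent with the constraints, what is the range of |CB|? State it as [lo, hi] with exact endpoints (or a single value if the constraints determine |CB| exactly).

|AB| ∈ [26, 32]
|BD| ∈ {2}
|CD| ∈ [26, 32]
|AD| ∈ [24, 34]
|BC| ∈ [24, 34]
|AC| ∈ [0, 66]

|CB| ∈ [24, 34]  (≈ [24.0000, 34.0000])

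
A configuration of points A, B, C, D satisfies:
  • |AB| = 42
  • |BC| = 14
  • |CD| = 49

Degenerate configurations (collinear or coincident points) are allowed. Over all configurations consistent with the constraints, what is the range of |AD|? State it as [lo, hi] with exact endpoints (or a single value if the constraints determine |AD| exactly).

|AD| ∈ [0, 105]  (≈ [0.0000, 105.0000])

|AB| ∈ {42}
|BC| ∈ {14}
|CD| ∈ {49}
|AC| ∈ [28, 56]
|BD| ∈ [35, 63]
|AD| ∈ [0, 105]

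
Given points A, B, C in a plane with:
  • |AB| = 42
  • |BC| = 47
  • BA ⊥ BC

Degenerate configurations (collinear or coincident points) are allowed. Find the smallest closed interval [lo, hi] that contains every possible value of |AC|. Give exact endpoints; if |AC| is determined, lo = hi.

|AB| ∈ {42}
|BC| ∈ {47}
|AC| ∈ {√(3973)}

|AC| = √(3973)  (≈ 63.0317)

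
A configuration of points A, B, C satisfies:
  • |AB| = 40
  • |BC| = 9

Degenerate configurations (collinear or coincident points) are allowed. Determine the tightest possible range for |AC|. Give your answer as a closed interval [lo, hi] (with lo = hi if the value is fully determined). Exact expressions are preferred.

|AB| ∈ {40}
|BC| ∈ {9}
|AC| ∈ [31, 49]

|AC| ∈ [31, 49]  (≈ [31.0000, 49.0000])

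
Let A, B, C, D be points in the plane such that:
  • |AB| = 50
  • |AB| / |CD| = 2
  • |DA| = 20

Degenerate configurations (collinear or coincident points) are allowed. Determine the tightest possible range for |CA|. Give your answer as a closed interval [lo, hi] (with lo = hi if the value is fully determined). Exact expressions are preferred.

|AB| ∈ {50}
|AD| ∈ {20}
|CD| ∈ {25}
|BD| ∈ [30, 70]
|AC| ∈ [5, 45]
|BC| ∈ [5, 95]

|CA| ∈ [5, 45]  (≈ [5.0000, 45.0000])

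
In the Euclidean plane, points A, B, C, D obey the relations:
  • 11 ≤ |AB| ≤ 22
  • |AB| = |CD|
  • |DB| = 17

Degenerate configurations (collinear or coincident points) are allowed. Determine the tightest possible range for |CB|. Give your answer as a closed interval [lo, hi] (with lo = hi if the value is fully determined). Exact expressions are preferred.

|CB| ∈ [0, 39]  (≈ [0.0000, 39.0000])

|AB| ∈ [11, 22]
|BD| ∈ {17}
|CD| ∈ [11, 22]
|AD| ∈ [0, 39]
|BC| ∈ [0, 39]
|AC| ∈ [0, 61]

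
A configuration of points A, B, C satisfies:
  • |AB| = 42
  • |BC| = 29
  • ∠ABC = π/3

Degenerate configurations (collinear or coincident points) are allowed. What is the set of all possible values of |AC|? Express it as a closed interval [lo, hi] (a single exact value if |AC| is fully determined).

|AC| = √(1387)  (≈ 37.2424)

|AB| ∈ {42}
|BC| ∈ {29}
|AC| ∈ {√(1387)}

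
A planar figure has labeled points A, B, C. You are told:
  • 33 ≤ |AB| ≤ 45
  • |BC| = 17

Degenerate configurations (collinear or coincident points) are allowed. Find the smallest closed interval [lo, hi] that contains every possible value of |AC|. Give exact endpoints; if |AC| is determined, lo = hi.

|AB| ∈ [33, 45]
|BC| ∈ {17}
|AC| ∈ [16, 62]

|AC| ∈ [16, 62]  (≈ [16.0000, 62.0000])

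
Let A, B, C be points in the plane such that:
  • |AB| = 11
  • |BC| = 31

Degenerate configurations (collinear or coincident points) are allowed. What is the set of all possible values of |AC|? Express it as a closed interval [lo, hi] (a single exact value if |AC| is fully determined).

|AB| ∈ {11}
|BC| ∈ {31}
|AC| ∈ [20, 42]

|AC| ∈ [20, 42]  (≈ [20.0000, 42.0000])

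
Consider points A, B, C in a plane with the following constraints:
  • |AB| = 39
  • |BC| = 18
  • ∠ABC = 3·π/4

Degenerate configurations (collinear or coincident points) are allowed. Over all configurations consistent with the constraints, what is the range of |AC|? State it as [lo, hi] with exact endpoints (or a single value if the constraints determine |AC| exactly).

|AC| = 3·√(78·√(2) + 205)  (≈ 53.2708)

|AB| ∈ {39}
|BC| ∈ {18}
|AC| ∈ {3·√(78·√(2) + 205)}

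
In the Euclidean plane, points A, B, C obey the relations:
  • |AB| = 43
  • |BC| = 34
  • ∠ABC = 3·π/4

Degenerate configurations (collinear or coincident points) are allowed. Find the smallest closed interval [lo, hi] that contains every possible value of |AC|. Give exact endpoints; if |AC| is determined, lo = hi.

|AC| = √(1462·√(2) + 3005)  (≈ 71.2220)

|AB| ∈ {43}
|BC| ∈ {34}
|AC| ∈ {√(1462·√(2) + 3005)}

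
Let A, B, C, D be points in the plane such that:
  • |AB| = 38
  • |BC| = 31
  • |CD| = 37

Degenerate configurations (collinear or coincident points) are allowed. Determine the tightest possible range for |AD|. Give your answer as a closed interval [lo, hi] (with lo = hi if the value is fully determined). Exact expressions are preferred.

|AB| ∈ {38}
|BC| ∈ {31}
|CD| ∈ {37}
|AC| ∈ [7, 69]
|BD| ∈ [6, 68]
|AD| ∈ [0, 106]

|AD| ∈ [0, 106]  (≈ [0.0000, 106.0000])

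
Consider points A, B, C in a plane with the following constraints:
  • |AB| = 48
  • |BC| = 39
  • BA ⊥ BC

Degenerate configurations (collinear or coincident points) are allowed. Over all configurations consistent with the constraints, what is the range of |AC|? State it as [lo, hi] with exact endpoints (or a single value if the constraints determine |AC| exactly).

|AC| = 15·√(17)  (≈ 61.8466)

|AB| ∈ {48}
|BC| ∈ {39}
|AC| ∈ {15·√(17)}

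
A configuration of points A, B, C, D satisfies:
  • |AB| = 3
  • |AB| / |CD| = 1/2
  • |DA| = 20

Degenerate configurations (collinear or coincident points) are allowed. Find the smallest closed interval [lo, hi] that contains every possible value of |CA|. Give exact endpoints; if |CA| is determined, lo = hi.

|AB| ∈ {3}
|AD| ∈ {20}
|CD| ∈ {6}
|BD| ∈ [17, 23]
|AC| ∈ [14, 26]
|BC| ∈ [11, 29]

|CA| ∈ [14, 26]  (≈ [14.0000, 26.0000])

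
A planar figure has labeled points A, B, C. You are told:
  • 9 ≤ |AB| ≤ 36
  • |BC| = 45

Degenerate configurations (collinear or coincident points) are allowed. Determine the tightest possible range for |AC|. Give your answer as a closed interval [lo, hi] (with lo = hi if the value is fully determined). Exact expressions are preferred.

|AC| ∈ [9, 81]  (≈ [9.0000, 81.0000])

|AB| ∈ [9, 36]
|BC| ∈ {45}
|AC| ∈ [9, 81]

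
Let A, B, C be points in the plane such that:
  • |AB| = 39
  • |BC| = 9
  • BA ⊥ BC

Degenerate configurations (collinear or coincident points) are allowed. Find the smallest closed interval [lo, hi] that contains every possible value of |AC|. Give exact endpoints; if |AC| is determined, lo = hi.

|AB| ∈ {39}
|BC| ∈ {9}
|AC| ∈ {3·√(178)}

|AC| = 3·√(178)  (≈ 40.0250)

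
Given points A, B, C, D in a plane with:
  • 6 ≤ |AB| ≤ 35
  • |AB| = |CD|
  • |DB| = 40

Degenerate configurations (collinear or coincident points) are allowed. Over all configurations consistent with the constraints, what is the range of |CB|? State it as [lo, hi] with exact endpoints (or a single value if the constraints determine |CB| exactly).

|CB| ∈ [5, 75]  (≈ [5.0000, 75.0000])

|AB| ∈ [6, 35]
|BD| ∈ {40}
|CD| ∈ [6, 35]
|AD| ∈ [5, 75]
|BC| ∈ [5, 75]
|AC| ∈ [0, 110]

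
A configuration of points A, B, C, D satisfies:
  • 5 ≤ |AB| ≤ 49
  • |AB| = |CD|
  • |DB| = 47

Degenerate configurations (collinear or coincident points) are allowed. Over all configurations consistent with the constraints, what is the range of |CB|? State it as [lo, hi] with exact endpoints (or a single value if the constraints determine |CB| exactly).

|CB| ∈ [0, 96]  (≈ [0.0000, 96.0000])

|AB| ∈ [5, 49]
|BD| ∈ {47}
|CD| ∈ [5, 49]
|AD| ∈ [0, 96]
|BC| ∈ [0, 96]
|AC| ∈ [0, 145]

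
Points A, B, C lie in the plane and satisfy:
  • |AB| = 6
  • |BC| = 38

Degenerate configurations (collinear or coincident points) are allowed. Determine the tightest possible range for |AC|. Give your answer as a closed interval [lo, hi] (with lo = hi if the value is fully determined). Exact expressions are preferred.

|AC| ∈ [32, 44]  (≈ [32.0000, 44.0000])

|AB| ∈ {6}
|BC| ∈ {38}
|AC| ∈ [32, 44]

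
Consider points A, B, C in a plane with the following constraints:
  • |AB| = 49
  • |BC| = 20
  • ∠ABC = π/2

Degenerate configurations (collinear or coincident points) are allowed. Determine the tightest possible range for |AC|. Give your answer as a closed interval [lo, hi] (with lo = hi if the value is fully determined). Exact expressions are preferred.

|AC| = √(2801)  (≈ 52.9245)

|AB| ∈ {49}
|BC| ∈ {20}
|AC| ∈ {√(2801)}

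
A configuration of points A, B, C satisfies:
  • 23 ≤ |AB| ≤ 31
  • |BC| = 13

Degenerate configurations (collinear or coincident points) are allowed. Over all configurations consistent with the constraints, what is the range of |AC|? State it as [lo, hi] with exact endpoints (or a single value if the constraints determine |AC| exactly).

|AB| ∈ [23, 31]
|BC| ∈ {13}
|AC| ∈ [10, 44]

|AC| ∈ [10, 44]  (≈ [10.0000, 44.0000])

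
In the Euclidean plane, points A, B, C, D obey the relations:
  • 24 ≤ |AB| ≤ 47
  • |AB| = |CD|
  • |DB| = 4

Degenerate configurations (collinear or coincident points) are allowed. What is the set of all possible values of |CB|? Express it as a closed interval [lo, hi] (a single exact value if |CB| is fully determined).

|CB| ∈ [20, 51]  (≈ [20.0000, 51.0000])

|AB| ∈ [24, 47]
|BD| ∈ {4}
|CD| ∈ [24, 47]
|AD| ∈ [20, 51]
|BC| ∈ [20, 51]
|AC| ∈ [0, 98]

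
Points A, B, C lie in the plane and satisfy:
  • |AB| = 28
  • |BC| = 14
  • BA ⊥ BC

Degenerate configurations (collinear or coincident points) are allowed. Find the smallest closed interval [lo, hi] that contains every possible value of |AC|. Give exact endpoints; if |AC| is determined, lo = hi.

|AB| ∈ {28}
|BC| ∈ {14}
|AC| ∈ {14·√(5)}

|AC| = 14·√(5)  (≈ 31.3050)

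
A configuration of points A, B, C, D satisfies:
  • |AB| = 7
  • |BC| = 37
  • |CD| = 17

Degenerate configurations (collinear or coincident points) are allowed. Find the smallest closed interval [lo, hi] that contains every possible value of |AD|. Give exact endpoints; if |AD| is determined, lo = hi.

|AD| ∈ [13, 61]  (≈ [13.0000, 61.0000])

|AB| ∈ {7}
|BC| ∈ {37}
|CD| ∈ {17}
|AC| ∈ [30, 44]
|BD| ∈ [20, 54]
|AD| ∈ [13, 61]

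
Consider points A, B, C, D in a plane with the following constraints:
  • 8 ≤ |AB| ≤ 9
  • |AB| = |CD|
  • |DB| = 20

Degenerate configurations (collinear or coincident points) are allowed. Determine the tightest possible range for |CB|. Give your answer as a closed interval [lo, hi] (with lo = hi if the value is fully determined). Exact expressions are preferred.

|CB| ∈ [11, 29]  (≈ [11.0000, 29.0000])

|AB| ∈ [8, 9]
|BD| ∈ {20}
|CD| ∈ [8, 9]
|AD| ∈ [11, 29]
|BC| ∈ [11, 29]
|AC| ∈ [2, 38]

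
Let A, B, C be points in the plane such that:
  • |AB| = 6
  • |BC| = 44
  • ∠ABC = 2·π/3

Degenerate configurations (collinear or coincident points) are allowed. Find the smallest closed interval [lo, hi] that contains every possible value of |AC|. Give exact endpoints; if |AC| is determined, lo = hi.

|AB| ∈ {6}
|BC| ∈ {44}
|AC| ∈ {2·√(559)}

|AC| = 2·√(559)  (≈ 47.2864)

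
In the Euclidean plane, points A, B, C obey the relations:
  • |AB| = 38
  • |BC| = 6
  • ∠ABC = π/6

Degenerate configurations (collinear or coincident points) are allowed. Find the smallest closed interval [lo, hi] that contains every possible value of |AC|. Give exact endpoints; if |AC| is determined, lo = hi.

|AB| ∈ {38}
|BC| ∈ {6}
|AC| ∈ {2·√(370 - 57·√(3))}

|AC| = 2·√(370 - 57·√(3))  (≈ 32.9407)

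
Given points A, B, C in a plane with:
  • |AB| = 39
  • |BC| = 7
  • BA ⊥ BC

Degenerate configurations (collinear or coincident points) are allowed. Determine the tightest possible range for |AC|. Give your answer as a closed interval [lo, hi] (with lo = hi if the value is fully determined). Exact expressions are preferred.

|AC| = √(1570)  (≈ 39.6232)

|AB| ∈ {39}
|BC| ∈ {7}
|AC| ∈ {√(1570)}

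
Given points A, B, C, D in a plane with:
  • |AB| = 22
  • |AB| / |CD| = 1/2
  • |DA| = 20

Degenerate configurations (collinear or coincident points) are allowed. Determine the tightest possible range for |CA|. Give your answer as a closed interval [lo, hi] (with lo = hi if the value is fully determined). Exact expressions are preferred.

|AB| ∈ {22}
|AD| ∈ {20}
|CD| ∈ {44}
|BD| ∈ [2, 42]
|AC| ∈ [24, 64]
|BC| ∈ [2, 86]

|CA| ∈ [24, 64]  (≈ [24.0000, 64.0000])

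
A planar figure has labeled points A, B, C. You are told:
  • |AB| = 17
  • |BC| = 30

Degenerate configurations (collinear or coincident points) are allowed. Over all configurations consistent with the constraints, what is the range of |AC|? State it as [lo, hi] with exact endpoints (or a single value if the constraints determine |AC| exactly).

|AC| ∈ [13, 47]  (≈ [13.0000, 47.0000])

|AB| ∈ {17}
|BC| ∈ {30}
|AC| ∈ [13, 47]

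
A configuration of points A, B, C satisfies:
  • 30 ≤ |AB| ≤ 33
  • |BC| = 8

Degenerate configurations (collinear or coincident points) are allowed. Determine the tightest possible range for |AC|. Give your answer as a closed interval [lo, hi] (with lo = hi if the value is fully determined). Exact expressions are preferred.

|AB| ∈ [30, 33]
|BC| ∈ {8}
|AC| ∈ [22, 41]

|AC| ∈ [22, 41]  (≈ [22.0000, 41.0000])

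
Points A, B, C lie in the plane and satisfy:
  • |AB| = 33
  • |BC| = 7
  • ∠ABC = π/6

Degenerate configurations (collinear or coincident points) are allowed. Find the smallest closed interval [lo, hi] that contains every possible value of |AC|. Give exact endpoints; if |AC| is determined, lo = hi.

|AC| = √(1138 - 231·√(3))  (≈ 27.1642)

|AB| ∈ {33}
|BC| ∈ {7}
|AC| ∈ {√(1138 - 231·√(3))}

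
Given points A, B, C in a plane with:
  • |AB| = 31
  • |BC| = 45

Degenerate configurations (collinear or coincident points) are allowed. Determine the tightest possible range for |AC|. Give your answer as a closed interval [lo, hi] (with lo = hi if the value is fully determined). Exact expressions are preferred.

|AB| ∈ {31}
|BC| ∈ {45}
|AC| ∈ [14, 76]

|AC| ∈ [14, 76]  (≈ [14.0000, 76.0000])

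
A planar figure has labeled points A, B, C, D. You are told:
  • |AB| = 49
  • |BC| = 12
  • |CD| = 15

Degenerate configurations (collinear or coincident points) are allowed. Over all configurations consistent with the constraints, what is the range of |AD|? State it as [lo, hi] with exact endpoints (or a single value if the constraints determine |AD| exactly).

|AD| ∈ [22, 76]  (≈ [22.0000, 76.0000])

|AB| ∈ {49}
|BC| ∈ {12}
|CD| ∈ {15}
|AC| ∈ [37, 61]
|BD| ∈ [3, 27]
|AD| ∈ [22, 76]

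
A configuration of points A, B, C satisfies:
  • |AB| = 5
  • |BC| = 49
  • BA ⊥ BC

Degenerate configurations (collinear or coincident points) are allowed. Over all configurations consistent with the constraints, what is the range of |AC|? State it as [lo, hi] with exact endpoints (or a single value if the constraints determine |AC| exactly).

|AC| = √(2426)  (≈ 49.2544)

|AB| ∈ {5}
|BC| ∈ {49}
|AC| ∈ {√(2426)}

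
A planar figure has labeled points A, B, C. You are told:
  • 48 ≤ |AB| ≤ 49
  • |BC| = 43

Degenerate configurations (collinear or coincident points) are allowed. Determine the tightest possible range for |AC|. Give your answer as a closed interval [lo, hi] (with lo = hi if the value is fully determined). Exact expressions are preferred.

|AB| ∈ [48, 49]
|BC| ∈ {43}
|AC| ∈ [5, 92]

|AC| ∈ [5, 92]  (≈ [5.0000, 92.0000])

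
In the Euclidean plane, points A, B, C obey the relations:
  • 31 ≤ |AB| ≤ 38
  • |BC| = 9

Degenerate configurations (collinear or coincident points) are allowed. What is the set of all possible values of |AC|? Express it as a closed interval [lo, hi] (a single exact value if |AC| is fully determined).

|AB| ∈ [31, 38]
|BC| ∈ {9}
|AC| ∈ [22, 47]

|AC| ∈ [22, 47]  (≈ [22.0000, 47.0000])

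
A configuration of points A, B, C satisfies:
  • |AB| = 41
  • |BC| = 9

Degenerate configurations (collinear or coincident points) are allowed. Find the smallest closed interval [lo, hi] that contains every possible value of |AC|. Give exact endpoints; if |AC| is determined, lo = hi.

|AC| ∈ [32, 50]  (≈ [32.0000, 50.0000])

|AB| ∈ {41}
|BC| ∈ {9}
|AC| ∈ [32, 50]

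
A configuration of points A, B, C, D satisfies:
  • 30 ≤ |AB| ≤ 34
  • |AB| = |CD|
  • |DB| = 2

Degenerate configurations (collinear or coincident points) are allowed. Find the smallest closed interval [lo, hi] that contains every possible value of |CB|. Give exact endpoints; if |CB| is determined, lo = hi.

|CB| ∈ [28, 36]  (≈ [28.0000, 36.0000])

|AB| ∈ [30, 34]
|BD| ∈ {2}
|CD| ∈ [30, 34]
|AD| ∈ [28, 36]
|BC| ∈ [28, 36]
|AC| ∈ [0, 70]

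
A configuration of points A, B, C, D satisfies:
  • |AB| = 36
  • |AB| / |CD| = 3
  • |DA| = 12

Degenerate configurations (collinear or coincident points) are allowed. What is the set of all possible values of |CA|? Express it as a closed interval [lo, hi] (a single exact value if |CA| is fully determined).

|CA| ∈ [0, 24]  (≈ [0.0000, 24.0000])

|AB| ∈ {36}
|AD| ∈ {12}
|CD| ∈ {12}
|BD| ∈ [24, 48]
|AC| ∈ [0, 24]
|BC| ∈ [12, 60]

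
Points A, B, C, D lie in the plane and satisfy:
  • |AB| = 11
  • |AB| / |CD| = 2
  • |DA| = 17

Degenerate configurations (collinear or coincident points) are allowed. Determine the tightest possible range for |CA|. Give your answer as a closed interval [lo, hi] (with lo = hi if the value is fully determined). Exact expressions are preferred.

|CA| ∈ [23/2, 45/2]  (≈ [11.5000, 22.5000])

|AB| ∈ {11}
|AD| ∈ {17}
|CD| ∈ {11/2}
|BD| ∈ [6, 28]
|AC| ∈ [23/2, 45/2]
|BC| ∈ [1/2, 67/2]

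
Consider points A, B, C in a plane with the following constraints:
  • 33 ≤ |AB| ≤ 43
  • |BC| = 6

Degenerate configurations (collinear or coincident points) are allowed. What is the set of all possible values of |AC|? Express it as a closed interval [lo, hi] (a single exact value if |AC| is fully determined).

|AB| ∈ [33, 43]
|BC| ∈ {6}
|AC| ∈ [27, 49]

|AC| ∈ [27, 49]  (≈ [27.0000, 49.0000])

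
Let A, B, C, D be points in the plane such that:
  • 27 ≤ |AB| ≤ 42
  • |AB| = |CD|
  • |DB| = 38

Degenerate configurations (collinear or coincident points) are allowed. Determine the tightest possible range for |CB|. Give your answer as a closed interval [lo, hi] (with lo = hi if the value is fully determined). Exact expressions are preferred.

|AB| ∈ [27, 42]
|BD| ∈ {38}
|CD| ∈ [27, 42]
|AD| ∈ [0, 80]
|BC| ∈ [0, 80]
|AC| ∈ [0, 122]

|CB| ∈ [0, 80]  (≈ [0.0000, 80.0000])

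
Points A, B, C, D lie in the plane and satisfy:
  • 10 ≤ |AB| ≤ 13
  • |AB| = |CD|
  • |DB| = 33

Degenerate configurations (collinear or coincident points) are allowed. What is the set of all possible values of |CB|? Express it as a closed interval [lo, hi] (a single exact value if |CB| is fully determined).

|AB| ∈ [10, 13]
|BD| ∈ {33}
|CD| ∈ [10, 13]
|AD| ∈ [20, 46]
|BC| ∈ [20, 46]
|AC| ∈ [7, 59]

|CB| ∈ [20, 46]  (≈ [20.0000, 46.0000])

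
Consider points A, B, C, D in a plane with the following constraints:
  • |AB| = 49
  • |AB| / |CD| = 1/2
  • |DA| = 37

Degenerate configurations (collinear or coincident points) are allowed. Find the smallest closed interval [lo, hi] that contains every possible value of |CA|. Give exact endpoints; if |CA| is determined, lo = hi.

|AB| ∈ {49}
|AD| ∈ {37}
|CD| ∈ {98}
|BD| ∈ [12, 86]
|AC| ∈ [61, 135]
|BC| ∈ [12, 184]

|CA| ∈ [61, 135]  (≈ [61.0000, 135.0000])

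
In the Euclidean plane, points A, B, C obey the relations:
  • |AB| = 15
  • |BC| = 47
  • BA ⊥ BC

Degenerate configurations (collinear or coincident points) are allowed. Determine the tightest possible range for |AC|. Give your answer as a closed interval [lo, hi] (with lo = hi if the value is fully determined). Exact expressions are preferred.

|AC| = √(2434)  (≈ 49.3356)

|AB| ∈ {15}
|BC| ∈ {47}
|AC| ∈ {√(2434)}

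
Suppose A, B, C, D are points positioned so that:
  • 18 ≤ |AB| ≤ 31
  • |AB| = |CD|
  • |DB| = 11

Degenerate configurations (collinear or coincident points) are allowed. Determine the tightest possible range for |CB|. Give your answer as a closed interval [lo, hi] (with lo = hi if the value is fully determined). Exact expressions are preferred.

|CB| ∈ [7, 42]  (≈ [7.0000, 42.0000])

|AB| ∈ [18, 31]
|BD| ∈ {11}
|CD| ∈ [18, 31]
|AD| ∈ [7, 42]
|BC| ∈ [7, 42]
|AC| ∈ [0, 73]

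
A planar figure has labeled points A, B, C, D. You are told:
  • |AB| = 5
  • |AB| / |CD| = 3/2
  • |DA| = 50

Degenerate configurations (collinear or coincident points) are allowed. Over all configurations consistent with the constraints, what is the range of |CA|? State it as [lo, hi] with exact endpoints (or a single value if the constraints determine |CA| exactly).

|CA| ∈ [140/3, 160/3]  (≈ [46.6667, 53.3333])

|AB| ∈ {5}
|AD| ∈ {50}
|CD| ∈ {10/3}
|BD| ∈ [45, 55]
|AC| ∈ [140/3, 160/3]
|BC| ∈ [125/3, 175/3]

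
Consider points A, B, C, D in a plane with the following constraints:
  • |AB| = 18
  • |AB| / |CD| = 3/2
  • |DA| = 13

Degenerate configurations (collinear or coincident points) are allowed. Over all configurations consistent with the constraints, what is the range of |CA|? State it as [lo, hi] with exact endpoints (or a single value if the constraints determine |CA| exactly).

|AB| ∈ {18}
|AD| ∈ {13}
|CD| ∈ {12}
|BD| ∈ [5, 31]
|AC| ∈ [1, 25]
|BC| ∈ [0, 43]

|CA| ∈ [1, 25]  (≈ [1.0000, 25.0000])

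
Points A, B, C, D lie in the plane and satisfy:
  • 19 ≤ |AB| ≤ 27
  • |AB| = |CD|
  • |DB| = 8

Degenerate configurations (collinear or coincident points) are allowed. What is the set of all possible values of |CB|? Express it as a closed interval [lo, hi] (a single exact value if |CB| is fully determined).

|AB| ∈ [19, 27]
|BD| ∈ {8}
|CD| ∈ [19, 27]
|AD| ∈ [11, 35]
|BC| ∈ [11, 35]
|AC| ∈ [0, 62]

|CB| ∈ [11, 35]  (≈ [11.0000, 35.0000])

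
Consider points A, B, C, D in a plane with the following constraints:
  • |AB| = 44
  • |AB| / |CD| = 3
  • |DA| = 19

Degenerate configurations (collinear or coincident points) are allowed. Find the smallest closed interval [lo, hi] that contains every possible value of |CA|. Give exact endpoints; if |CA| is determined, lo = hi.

|CA| ∈ [13/3, 101/3]  (≈ [4.3333, 33.6667])

|AB| ∈ {44}
|AD| ∈ {19}
|CD| ∈ {44/3}
|BD| ∈ [25, 63]
|AC| ∈ [13/3, 101/3]
|BC| ∈ [31/3, 233/3]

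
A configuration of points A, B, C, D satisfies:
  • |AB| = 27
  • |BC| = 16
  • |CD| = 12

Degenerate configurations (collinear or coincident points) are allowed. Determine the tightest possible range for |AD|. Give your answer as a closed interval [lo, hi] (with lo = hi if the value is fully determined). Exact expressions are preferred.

|AD| ∈ [0, 55]  (≈ [0.0000, 55.0000])

|AB| ∈ {27}
|BC| ∈ {16}
|CD| ∈ {12}
|AC| ∈ [11, 43]
|BD| ∈ [4, 28]
|AD| ∈ [0, 55]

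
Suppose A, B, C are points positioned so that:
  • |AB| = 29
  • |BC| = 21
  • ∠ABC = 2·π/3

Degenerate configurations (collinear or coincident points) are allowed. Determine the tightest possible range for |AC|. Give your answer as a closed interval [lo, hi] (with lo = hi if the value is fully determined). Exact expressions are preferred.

|AB| ∈ {29}
|BC| ∈ {21}
|AC| ∈ {√(1891)}

|AC| = √(1891)  (≈ 43.4856)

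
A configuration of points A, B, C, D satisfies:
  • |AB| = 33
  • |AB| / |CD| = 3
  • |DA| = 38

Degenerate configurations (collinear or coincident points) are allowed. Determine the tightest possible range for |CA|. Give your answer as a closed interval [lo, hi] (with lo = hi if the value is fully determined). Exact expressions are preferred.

|CA| ∈ [27, 49]  (≈ [27.0000, 49.0000])

|AB| ∈ {33}
|AD| ∈ {38}
|CD| ∈ {11}
|BD| ∈ [5, 71]
|AC| ∈ [27, 49]
|BC| ∈ [0, 82]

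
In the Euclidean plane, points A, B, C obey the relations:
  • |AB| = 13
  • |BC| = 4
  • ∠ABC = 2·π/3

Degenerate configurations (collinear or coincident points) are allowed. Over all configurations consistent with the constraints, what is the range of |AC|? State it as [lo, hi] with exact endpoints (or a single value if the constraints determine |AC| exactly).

|AB| ∈ {13}
|BC| ∈ {4}
|AC| ∈ {√(237)}

|AC| = √(237)  (≈ 15.3948)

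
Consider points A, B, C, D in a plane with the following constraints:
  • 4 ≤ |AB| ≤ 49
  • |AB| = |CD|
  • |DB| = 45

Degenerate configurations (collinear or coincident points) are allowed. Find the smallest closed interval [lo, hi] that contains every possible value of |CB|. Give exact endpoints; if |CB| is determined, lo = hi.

|AB| ∈ [4, 49]
|BD| ∈ {45}
|CD| ∈ [4, 49]
|AD| ∈ [0, 94]
|BC| ∈ [0, 94]
|AC| ∈ [0, 143]

|CB| ∈ [0, 94]  (≈ [0.0000, 94.0000])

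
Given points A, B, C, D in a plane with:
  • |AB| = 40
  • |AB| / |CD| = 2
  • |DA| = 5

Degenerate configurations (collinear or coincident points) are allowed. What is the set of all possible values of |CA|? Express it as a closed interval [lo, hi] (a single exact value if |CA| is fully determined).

|AB| ∈ {40}
|AD| ∈ {5}
|CD| ∈ {20}
|BD| ∈ [35, 45]
|AC| ∈ [15, 25]
|BC| ∈ [15, 65]

|CA| ∈ [15, 25]  (≈ [15.0000, 25.0000])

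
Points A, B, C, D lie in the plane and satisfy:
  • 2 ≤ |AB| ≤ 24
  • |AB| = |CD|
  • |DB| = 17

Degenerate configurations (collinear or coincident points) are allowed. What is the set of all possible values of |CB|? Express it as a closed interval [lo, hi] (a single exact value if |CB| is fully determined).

|AB| ∈ [2, 24]
|BD| ∈ {17}
|CD| ∈ [2, 24]
|AD| ∈ [0, 41]
|BC| ∈ [0, 41]
|AC| ∈ [0, 65]

|CB| ∈ [0, 41]  (≈ [0.0000, 41.0000])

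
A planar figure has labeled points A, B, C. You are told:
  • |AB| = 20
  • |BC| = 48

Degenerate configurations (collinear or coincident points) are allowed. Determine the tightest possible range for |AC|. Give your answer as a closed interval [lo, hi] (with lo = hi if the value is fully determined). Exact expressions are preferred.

|AB| ∈ {20}
|BC| ∈ {48}
|AC| ∈ [28, 68]

|AC| ∈ [28, 68]  (≈ [28.0000, 68.0000])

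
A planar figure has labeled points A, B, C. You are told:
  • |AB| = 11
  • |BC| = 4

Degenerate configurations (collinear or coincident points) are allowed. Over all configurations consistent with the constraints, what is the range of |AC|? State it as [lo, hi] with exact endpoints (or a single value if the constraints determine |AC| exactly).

|AC| ∈ [7, 15]  (≈ [7.0000, 15.0000])

|AB| ∈ {11}
|BC| ∈ {4}
|AC| ∈ [7, 15]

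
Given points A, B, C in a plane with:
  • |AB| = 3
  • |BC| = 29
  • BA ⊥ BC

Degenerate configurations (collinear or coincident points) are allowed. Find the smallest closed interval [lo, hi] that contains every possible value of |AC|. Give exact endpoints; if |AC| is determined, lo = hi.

|AC| = 5·√(34)  (≈ 29.1548)

|AB| ∈ {3}
|BC| ∈ {29}
|AC| ∈ {5·√(34)}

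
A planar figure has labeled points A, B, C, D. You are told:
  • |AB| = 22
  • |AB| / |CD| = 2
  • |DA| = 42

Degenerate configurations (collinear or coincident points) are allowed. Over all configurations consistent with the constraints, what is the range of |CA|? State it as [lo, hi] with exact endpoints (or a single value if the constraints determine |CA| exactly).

|CA| ∈ [31, 53]  (≈ [31.0000, 53.0000])

|AB| ∈ {22}
|AD| ∈ {42}
|CD| ∈ {11}
|BD| ∈ [20, 64]
|AC| ∈ [31, 53]
|BC| ∈ [9, 75]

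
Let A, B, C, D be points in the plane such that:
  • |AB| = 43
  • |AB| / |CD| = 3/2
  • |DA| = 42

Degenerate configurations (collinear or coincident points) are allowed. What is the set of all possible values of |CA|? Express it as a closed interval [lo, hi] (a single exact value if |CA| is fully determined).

|CA| ∈ [40/3, 212/3]  (≈ [13.3333, 70.6667])

|AB| ∈ {43}
|AD| ∈ {42}
|CD| ∈ {86/3}
|BD| ∈ [1, 85]
|AC| ∈ [40/3, 212/3]
|BC| ∈ [0, 341/3]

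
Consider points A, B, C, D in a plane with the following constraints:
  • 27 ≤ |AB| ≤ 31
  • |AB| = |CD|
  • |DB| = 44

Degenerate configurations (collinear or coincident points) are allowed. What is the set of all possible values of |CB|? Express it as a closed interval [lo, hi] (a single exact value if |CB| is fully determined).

|CB| ∈ [13, 75]  (≈ [13.0000, 75.0000])

|AB| ∈ [27, 31]
|BD| ∈ {44}
|CD| ∈ [27, 31]
|AD| ∈ [13, 75]
|BC| ∈ [13, 75]
|AC| ∈ [0, 106]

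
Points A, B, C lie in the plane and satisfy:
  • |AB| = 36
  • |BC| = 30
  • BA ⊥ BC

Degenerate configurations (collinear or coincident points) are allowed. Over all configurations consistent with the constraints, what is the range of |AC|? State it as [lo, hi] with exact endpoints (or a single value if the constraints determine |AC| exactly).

|AC| = 6·√(61)  (≈ 46.8615)

|AB| ∈ {36}
|BC| ∈ {30}
|AC| ∈ {6·√(61)}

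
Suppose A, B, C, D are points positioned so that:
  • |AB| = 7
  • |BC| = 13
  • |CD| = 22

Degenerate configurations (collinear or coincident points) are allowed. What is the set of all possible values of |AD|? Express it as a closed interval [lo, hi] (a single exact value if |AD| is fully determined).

|AB| ∈ {7}
|BC| ∈ {13}
|CD| ∈ {22}
|AC| ∈ [6, 20]
|BD| ∈ [9, 35]
|AD| ∈ [2, 42]

|AD| ∈ [2, 42]  (≈ [2.0000, 42.0000])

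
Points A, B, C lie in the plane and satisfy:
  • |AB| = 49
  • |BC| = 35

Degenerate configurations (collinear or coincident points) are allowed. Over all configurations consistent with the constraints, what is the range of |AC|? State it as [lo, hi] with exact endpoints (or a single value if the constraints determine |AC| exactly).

|AC| ∈ [14, 84]  (≈ [14.0000, 84.0000])

|AB| ∈ {49}
|BC| ∈ {35}
|AC| ∈ [14, 84]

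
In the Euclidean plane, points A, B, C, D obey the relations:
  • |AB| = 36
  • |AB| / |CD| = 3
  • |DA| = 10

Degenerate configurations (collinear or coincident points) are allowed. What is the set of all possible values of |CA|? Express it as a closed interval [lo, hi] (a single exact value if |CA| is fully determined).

|CA| ∈ [2, 22]  (≈ [2.0000, 22.0000])

|AB| ∈ {36}
|AD| ∈ {10}
|CD| ∈ {12}
|BD| ∈ [26, 46]
|AC| ∈ [2, 22]
|BC| ∈ [14, 58]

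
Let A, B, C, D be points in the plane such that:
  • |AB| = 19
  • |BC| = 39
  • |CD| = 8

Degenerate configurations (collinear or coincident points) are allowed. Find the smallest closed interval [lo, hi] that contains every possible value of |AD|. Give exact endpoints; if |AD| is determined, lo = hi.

|AB| ∈ {19}
|BC| ∈ {39}
|CD| ∈ {8}
|AC| ∈ [20, 58]
|BD| ∈ [31, 47]
|AD| ∈ [12, 66]

|AD| ∈ [12, 66]  (≈ [12.0000, 66.0000])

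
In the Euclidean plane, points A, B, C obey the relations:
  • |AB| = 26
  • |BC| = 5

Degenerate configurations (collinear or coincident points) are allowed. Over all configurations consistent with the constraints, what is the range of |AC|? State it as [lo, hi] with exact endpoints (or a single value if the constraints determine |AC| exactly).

|AC| ∈ [21, 31]  (≈ [21.0000, 31.0000])

|AB| ∈ {26}
|BC| ∈ {5}
|AC| ∈ [21, 31]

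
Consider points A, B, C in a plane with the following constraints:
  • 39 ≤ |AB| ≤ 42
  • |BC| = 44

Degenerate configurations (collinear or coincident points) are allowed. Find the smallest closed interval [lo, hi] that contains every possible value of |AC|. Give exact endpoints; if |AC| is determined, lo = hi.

|AB| ∈ [39, 42]
|BC| ∈ {44}
|AC| ∈ [2, 86]

|AC| ∈ [2, 86]  (≈ [2.0000, 86.0000])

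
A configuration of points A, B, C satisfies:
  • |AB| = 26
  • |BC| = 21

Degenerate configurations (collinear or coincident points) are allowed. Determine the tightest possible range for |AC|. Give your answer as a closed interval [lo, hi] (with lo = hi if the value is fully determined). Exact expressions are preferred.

|AC| ∈ [5, 47]  (≈ [5.0000, 47.0000])

|AB| ∈ {26}
|BC| ∈ {21}
|AC| ∈ [5, 47]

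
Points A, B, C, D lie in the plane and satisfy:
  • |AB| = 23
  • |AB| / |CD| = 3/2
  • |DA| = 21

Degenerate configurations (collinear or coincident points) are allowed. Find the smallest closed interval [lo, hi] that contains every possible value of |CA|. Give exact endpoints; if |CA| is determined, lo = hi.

|AB| ∈ {23}
|AD| ∈ {21}
|CD| ∈ {46/3}
|BD| ∈ [2, 44]
|AC| ∈ [17/3, 109/3]
|BC| ∈ [0, 178/3]

|CA| ∈ [17/3, 109/3]  (≈ [5.6667, 36.3333])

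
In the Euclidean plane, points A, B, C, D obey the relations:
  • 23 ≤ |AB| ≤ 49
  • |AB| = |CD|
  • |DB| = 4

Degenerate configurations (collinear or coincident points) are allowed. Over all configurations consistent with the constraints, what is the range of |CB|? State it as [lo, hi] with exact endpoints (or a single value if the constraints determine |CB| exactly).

|CB| ∈ [19, 53]  (≈ [19.0000, 53.0000])

|AB| ∈ [23, 49]
|BD| ∈ {4}
|CD| ∈ [23, 49]
|AD| ∈ [19, 53]
|BC| ∈ [19, 53]
|AC| ∈ [0, 102]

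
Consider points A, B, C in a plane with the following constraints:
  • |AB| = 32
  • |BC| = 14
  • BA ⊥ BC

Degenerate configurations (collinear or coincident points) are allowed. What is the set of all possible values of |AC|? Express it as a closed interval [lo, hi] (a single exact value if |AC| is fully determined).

|AC| = 2·√(305)  (≈ 34.9285)

|AB| ∈ {32}
|BC| ∈ {14}
|AC| ∈ {2·√(305)}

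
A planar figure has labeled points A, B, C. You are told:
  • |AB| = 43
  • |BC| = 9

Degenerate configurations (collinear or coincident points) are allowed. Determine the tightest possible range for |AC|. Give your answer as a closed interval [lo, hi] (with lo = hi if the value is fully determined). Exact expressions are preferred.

|AB| ∈ {43}
|BC| ∈ {9}
|AC| ∈ [34, 52]

|AC| ∈ [34, 52]  (≈ [34.0000, 52.0000])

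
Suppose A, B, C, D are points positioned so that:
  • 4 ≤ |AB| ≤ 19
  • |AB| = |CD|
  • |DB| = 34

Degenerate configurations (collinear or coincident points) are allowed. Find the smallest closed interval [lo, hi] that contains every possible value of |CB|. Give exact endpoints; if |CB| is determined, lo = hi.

|AB| ∈ [4, 19]
|BD| ∈ {34}
|CD| ∈ [4, 19]
|AD| ∈ [15, 53]
|BC| ∈ [15, 53]
|AC| ∈ [0, 72]

|CB| ∈ [15, 53]  (≈ [15.0000, 53.0000])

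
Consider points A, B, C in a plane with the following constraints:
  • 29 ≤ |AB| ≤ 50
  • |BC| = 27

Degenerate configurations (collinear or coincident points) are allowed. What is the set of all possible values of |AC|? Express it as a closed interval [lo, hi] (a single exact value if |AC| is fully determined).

|AC| ∈ [2, 77]  (≈ [2.0000, 77.0000])

|AB| ∈ [29, 50]
|BC| ∈ {27}
|AC| ∈ [2, 77]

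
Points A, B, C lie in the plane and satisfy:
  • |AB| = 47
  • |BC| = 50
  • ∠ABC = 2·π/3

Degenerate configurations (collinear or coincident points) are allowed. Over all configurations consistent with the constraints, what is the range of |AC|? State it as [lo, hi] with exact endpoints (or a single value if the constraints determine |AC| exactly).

|AC| = √(7059)  (≈ 84.0179)

|AB| ∈ {47}
|BC| ∈ {50}
|AC| ∈ {√(7059)}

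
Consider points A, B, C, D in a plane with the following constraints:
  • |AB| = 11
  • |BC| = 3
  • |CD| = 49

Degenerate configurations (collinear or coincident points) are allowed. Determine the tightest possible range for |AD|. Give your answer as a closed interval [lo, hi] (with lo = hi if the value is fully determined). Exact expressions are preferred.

|AD| ∈ [35, 63]  (≈ [35.0000, 63.0000])

|AB| ∈ {11}
|BC| ∈ {3}
|CD| ∈ {49}
|AC| ∈ [8, 14]
|BD| ∈ [46, 52]
|AD| ∈ [35, 63]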